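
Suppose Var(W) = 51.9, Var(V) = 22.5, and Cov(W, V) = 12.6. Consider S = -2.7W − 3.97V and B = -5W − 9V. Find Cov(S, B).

By bilinearity, Cov(S, B) = ac·Var(W) + bd·Var(V) + (ad+bc)·Cov(W, V), with a=-2.7, b=-3.97, c=-5, d=-9.
ac·Var(W) = (-2.7)·(-5)·51.9 = 700.65
bd·Var(V) = (-3.97)·(-9)·22.5 = 803.925
(ad+bc)·Cov(W, V) = (44.15)·12.6 = 556.29
Cov(S, B) = 700.65 + 803.925 + 556.29 = 2060.865.

Cov(S, B) = 2060.865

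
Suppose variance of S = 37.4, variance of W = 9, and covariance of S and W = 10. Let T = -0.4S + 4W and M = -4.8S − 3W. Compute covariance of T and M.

covariance of T and M = -216.192

By bilinearity, covariance of T and M = ac·variance of S + bd·variance of W + (ad+bc)·covariance of S and W, with a=-0.4, b=4, c=-4.8, d=-3.
ac·variance of S = (-0.4)·(-4.8)·37.4 = 71.808
bd·variance of W = 4·(-3)·9 = -108
(ad+bc)·covariance of S and W = (-18)·10 = -180
covariance of T and M = 71.808 + (-108) + (-180) = -216.192.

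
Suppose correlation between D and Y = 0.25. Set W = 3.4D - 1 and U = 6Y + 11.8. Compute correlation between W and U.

Linear rescalings preserve correlation up to sign; here the slopes 3.4 and 6 have the same sign, so correlation between W and U = correlation between D and Y = 0.25.

correlation between W and U = 0.25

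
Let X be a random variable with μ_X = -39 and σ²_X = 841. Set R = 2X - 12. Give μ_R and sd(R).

R = 2X - 12 is linear with a = 2, b = -12.
μ_R = a·μ_X + b = 2·(-39) + (-12) = -90.
sd(X) = √841 = 29.
sd(R) = |a|·sd(X) = |2|·29 = 58.

μ_R = -90, sd(R) = 58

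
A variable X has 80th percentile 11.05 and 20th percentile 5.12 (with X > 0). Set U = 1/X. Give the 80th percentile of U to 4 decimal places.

1/X is decreasing on X > 0, so percentile order reverses: P_{80}(U) uses P_{20}(X) = 5.12.
P_{80}(U) = 1/5.12 ≈ 0.1953.

80th percentile of U = 0.1953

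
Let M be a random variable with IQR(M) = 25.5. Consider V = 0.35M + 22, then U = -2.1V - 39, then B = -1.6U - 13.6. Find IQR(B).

IQR(V) = |0.35|·25.5 = 8.925.
IQR(U) = |-2.1|·8.925 = 18.7425.
IQR(B) = |-1.6|·18.7425 = 29.988.

IQR(B) = 29.988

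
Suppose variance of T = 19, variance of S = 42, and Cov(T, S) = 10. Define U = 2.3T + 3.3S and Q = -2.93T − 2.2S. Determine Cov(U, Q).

Cov(U, Q) = -580.251

By bilinearity, Cov(U, Q) = ac·variance of T + bd·variance of S + (ad+bc)·Cov(T, S), with a=2.3, b=3.3, c=-2.93, d=-2.2.
ac·variance of T = 2.3·(-2.93)·19 = -128.041
bd·variance of S = 3.3·(-2.2)·42 = -304.92
(ad+bc)·Cov(T, S) = (-14.729)·10 = -147.29
Cov(U, Q) = -128.041 + (-304.92) + (-147.29) = -580.251.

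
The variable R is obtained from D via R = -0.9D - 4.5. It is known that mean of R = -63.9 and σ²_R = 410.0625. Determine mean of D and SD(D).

From R = -0.9D - 4.5: mean of R = a·mean of D + b, so mean of D = (mean of R − b)/a = (-63.9 − (-4.5))/(-0.9) = 66.
SD(R) = √410.0625 = 20.25.
SD(R) = |a|·SD(D), so SD(D) = 20.25/|-0.9| = 22.5.

mean of D = 66, SD(D) = 22.5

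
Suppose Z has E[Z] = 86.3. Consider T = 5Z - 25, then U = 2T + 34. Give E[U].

E[T] = 5·86.3 + (-25) = 406.5.
E[U] = 2·406.5 + 34 = 847.

E[U] = 847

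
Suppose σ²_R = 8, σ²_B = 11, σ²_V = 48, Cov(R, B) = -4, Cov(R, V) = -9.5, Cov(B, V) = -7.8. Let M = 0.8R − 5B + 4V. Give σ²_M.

σ²_M = a²·σ²_R + b²·σ²_B + c²·σ²_V + 2ab·Cov(R, B) + 2ac·Cov(R, V) + 2bc·Cov(B, V), with a = 0.8, b = -5, c = 4.
= 5.12 + 275 + 768 + 32 + (-60.8) + 312
= 1331.32.

σ²_M = 1331.32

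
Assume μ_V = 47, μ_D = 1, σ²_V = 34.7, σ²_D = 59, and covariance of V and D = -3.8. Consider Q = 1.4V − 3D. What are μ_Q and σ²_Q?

μ_Q = 62.8, σ²_Q = 630.932

μ_Q = 1.4·μ_V + (-3)·μ_D = 1.4·47 + (-3)·1 = 62.8.
σ²_Q = a²·σ²_V + b²·σ²_D + 2ab·covariance of V and D with a = 1.4, b = -3.
= 1.4²·34.7 + (-3)²·59 + 2·1.4·(-3)·(-3.8)
= 68.012 + 531 + 31.92 = 630.932.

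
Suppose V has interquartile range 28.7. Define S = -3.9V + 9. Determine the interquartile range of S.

IQR(S) = 111.93

Under S = aV + b, IQR(S) = |a|·IQR(V) = |-3.9|·28.7 = 111.93 (shifts cancel; spread scales by |a|).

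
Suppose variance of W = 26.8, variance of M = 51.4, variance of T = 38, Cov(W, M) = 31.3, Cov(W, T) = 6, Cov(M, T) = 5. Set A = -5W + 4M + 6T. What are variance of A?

variance of A = a²·variance of W + b²·variance of M + c²·variance of T + 2ab·Cov(W, M) + 2ac·Cov(W, T) + 2bc·Cov(M, T), with a = -5, b = 4, c = 6.
= 670 + 822.4 + 1368 + (-1252) + (-360) + 240
= 1488.4.

variance of A = 1488.4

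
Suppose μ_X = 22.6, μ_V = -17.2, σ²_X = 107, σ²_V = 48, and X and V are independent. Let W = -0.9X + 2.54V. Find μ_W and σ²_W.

μ_W = (-0.9)·μ_X + 2.54·μ_V = (-0.9)·22.6 + 2.54·(-17.2) = -64.028.
σ²_W = a²·σ²_X + b²·σ²_V + 2ab·covariance of X and V with a = -0.9, b = 2.54.
Independence gives covariance of X and V = 0.
= (-0.9)²·107 + 2.54²·48 + 2·(-0.9)·2.54·0
= 86.67 + 309.6768 + 0 = 396.3468.

μ_W = -64.028, σ²_W = 396.3468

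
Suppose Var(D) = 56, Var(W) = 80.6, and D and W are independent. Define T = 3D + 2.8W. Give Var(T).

Var(T) = 1135.904

Var(T) = a²·Var(D) + b²·Var(W) + 2ab·covariance of D and W with a = 3, b = 2.8.
Independence gives covariance of D and W = 0.
= 3²·56 + 2.8²·80.6 + 2·3·2.8·0
= 504 + 631.904 + 0 = 1135.904.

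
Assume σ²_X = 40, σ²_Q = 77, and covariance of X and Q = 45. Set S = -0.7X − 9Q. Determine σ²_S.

σ²_S = a²·σ²_X + b²·σ²_Q + 2ab·covariance of X and Q with a = -0.7, b = -9.
= (-0.7)²·40 + (-9)²·77 + 2·(-0.7)·(-9)·45
= 19.6 + 6237 + 567 = 6823.6.

σ²_S = 6823.6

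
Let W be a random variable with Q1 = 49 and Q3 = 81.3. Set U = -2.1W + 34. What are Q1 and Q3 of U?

Q1(U) = -136.73, Q3(U) = -68.9

a = -2.1 < 0 reverses order: Q1(U) comes from Q3(W), Q3(U) from Q1(W).
Q1(U) = (-2.1)·81.3 + 34 = -136.73; Q3(U) = (-2.1)·49 + 34 = -68.9.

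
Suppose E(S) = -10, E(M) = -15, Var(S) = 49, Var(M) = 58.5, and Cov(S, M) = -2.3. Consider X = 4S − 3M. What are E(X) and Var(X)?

E(X) = 5, Var(X) = 1365.7

E(X) = 4·E(S) + (-3)·E(M) = 4·(-10) + (-3)·(-15) = 5.
Var(X) = a²·Var(S) + b²·Var(M) + 2ab·Cov(S, M) with a = 4, b = -3.
= 4²·49 + (-3)²·58.5 + 2·4·(-3)·(-2.3)
= 784 + 526.5 + 55.2 = 1365.7.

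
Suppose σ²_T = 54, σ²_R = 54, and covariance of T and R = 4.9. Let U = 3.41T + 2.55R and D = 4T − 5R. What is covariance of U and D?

By bilinearity, covariance of U and D = ac·σ²_T + bd·σ²_R + (ad+bc)·covariance of T and R, with a=3.41, b=2.55, c=4, d=-5.
ac·σ²_T = 3.41·4·54 = 736.56
bd·σ²_R = 2.55·(-5)·54 = -688.5
(ad+bc)·covariance of T and R = (-6.85)·4.9 = -33.565
covariance of U and D = 736.56 + (-688.5) + (-33.565) = 14.495.

covariance of U and D = 14.495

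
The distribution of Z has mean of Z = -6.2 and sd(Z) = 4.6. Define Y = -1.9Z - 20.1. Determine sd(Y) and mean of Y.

Y = -1.9Z - 20.1 is linear with a = -1.9, b = -20.1.
sd(Y) = |a|·sd(Z) = |-1.9|·4.6 = 8.74.
mean of Y = a·mean of Z + b = (-1.9)·(-6.2) + (-20.1) = -8.32.

sd(Y) = 8.74, mean of Y = -8.32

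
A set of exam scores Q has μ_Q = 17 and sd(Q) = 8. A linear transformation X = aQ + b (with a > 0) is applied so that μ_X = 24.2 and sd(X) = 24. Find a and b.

sd(X) = a·sd(Q) (a > 0), so a = 24/8 = 3.
μ_X = a·μ_Q + b, so b = 24.2 − 3·17 = -26.8.

a = 3, b = -26.8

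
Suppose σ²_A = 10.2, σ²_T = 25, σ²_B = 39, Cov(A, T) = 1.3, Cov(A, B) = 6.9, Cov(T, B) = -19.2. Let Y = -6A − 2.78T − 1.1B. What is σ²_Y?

σ²_Y = a²·σ²_A + b²·σ²_T + c²·σ²_B + 2ab·Cov(A, T) + 2ac·Cov(A, B) + 2bc·Cov(T, B), with a = -6, b = -2.78, c = -1.1.
= 367.2 + 193.21 + 47.19 + 43.368 + 91.08 + (-117.4272)
= 624.6208.

σ²_Y = 624.6208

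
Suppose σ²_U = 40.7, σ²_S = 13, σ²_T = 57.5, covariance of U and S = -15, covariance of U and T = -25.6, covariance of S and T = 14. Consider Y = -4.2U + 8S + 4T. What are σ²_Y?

σ²_Y = a²·σ²_U + b²·σ²_S + c²·σ²_T + 2ab·covariance of U and S + 2ac·covariance of U and T + 2bc·covariance of S and T, with a = -4.2, b = 8, c = 4.
= 717.948 + 832 + 920 + 1008 + 860.16 + 896
= 5234.108.

σ²_Y = 5234.108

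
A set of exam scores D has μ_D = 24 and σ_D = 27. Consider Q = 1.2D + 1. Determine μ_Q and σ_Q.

μ_Q = 29.8, σ_Q = 32.4

Q = 1.2D + 1 is linear with a = 1.2, b = 1.
μ_Q = a·μ_D + b = 1.2·24 + 1 = 29.8.
σ_Q = |a|·σ_D = |1.2|·27 = 32.4.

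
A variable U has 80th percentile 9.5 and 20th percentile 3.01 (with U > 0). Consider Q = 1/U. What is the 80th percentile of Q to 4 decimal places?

1/U is decreasing on U > 0, so percentile order reverses: P_{80}(Q) uses P_{20}(U) = 3.01.
P_{80}(Q) = 1/3.01 ≈ 0.3322.

80th percentile of Q = 0.3322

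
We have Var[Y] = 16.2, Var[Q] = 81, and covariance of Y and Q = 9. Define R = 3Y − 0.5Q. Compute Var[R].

Var[R] = a²·Var[Y] + b²·Var[Q] + 2ab·covariance of Y and Q with a = 3, b = -0.5.
= 3²·16.2 + (-0.5)²·81 + 2·3·(-0.5)·9
= 145.8 + 20.25 + (-27) = 139.05.

Var[R] = 139.05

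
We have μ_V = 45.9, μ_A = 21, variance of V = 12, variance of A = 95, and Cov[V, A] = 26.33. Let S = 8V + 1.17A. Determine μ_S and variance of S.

μ_S = 391.77, variance of S = 1390.9431

μ_S = 8·μ_V + 1.17·μ_A = 8·45.9 + 1.17·21 = 391.77.
variance of S = a²·variance of V + b²·variance of A + 2ab·Cov[V, A] with a = 8, b = 1.17.
= 8²·12 + 1.17²·95 + 2·8·1.17·26.33
= 768 + 130.0455 + 492.8976 = 1390.9431.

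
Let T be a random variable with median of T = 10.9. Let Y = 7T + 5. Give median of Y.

A linear map preserves order up to sign, so median of Y = a·median of T + b = 7·10.9 + 5 = 81.3.

median of Y = 81.3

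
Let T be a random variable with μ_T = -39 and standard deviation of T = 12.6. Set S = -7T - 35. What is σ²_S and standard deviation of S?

σ²_S = 7779.24, standard deviation of S = 88.2

S = -7T - 35 is linear with a = -7, b = -35.
σ²_T = 12.6² = 158.76.
σ²_S = a²·σ²_T = (-7)²·158.76 = 7779.24 (the additive constant -35 does not affect variance).
standard deviation of S = |a|·standard deviation of T = |-7|·12.6 = 88.2.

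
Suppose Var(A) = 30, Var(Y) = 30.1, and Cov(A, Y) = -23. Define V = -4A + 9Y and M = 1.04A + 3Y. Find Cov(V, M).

Cov(V, M) = 748.62

By bilinearity, Cov(V, M) = ac·Var(A) + bd·Var(Y) + (ad+bc)·Cov(A, Y), with a=-4, b=9, c=1.04, d=3.
ac·Var(A) = (-4)·1.04·30 = -124.8
bd·Var(Y) = 9·3·30.1 = 812.7
(ad+bc)·Cov(A, Y) = (-2.64)·(-23) = 60.72
Cov(V, M) = -124.8 + 812.7 + 60.72 = 748.62.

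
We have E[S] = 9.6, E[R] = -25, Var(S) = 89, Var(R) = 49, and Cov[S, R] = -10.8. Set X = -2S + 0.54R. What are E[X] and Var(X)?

E[X] = -32.7, Var(X) = 393.6164

E[X] = (-2)·E[S] + 0.54·E[R] = (-2)·9.6 + 0.54·(-25) = -32.7.
Var(X) = a²·Var(S) + b²·Var(R) + 2ab·Cov[S, R] with a = -2, b = 0.54.
= (-2)²·89 + 0.54²·49 + 2·(-2)·0.54·(-10.8)
= 356 + 14.2884 + 23.328 = 393.6164.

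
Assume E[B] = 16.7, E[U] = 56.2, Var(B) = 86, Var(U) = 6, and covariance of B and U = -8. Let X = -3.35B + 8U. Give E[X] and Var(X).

E[X] = 393.655, Var(X) = 1777.935

E[X] = (-3.35)·E[B] + 8·E[U] = (-3.35)·16.7 + 8·56.2 = 393.655.
Var(X) = a²·Var(B) + b²·Var(U) + 2ab·covariance of B and U with a = -3.35, b = 8.
= (-3.35)²·86 + 8²·6 + 2·(-3.35)·8·(-8)
= 965.135 + 384 + 428.8 = 1777.935.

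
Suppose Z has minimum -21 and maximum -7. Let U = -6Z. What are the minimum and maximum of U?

a = -6 < 0, so order reverses: min(U) = a·max(Z)+b = (-6)·(-7) = 42; max(U) = a·min(Z)+b = (-6)·(-21) = 126.

min(U) = 42, max(U) = 126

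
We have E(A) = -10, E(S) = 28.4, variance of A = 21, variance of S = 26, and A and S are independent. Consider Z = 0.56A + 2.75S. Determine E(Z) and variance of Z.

E(Z) = 72.5, variance of Z = 203.2106

E(Z) = 0.56·E(A) + 2.75·E(S) = 0.56·(-10) + 2.75·28.4 = 72.5.
variance of Z = a²·variance of A + b²·variance of S + 2ab·Cov(A, S) with a = 0.56, b = 2.75.
Independence gives Cov(A, S) = 0.
= 0.56²·21 + 2.75²·26 + 2·0.56·2.75·0
= 6.5856 + 196.625 + 0 = 203.2106.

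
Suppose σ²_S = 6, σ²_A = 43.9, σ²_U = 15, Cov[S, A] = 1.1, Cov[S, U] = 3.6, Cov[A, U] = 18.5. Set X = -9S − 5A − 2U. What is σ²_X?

σ²_X = a²·σ²_S + b²·σ²_A + c²·σ²_U + 2ab·Cov[S, A] + 2ac·Cov[S, U] + 2bc·Cov[A, U], with a = -9, b = -5, c = -2.
= 486 + 1097.5 + 60 + 99 + 129.6 + 370
= 2242.1.

σ²_X = 2242.1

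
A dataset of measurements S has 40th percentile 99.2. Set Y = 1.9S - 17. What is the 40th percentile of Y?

Since a = 1.9 > 0 the transformation is increasing, so the 40th percentile of Y = a·(P_{40} of S) + b = 1.9·99.2 + (-17) = 171.48.

40th percentile of Y = 171.48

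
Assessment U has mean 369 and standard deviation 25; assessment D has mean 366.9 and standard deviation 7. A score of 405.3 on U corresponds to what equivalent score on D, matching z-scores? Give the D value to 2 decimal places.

z = (405.3 − 369)/25 = 1.452.
D = 366.9 + z·7 = 366.9 + (405.3 − 369)·7/25 ≈ 377.06.

D = 377.06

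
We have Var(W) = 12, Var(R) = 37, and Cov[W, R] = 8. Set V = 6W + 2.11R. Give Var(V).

Var(V) = a²·Var(W) + b²·Var(R) + 2ab·Cov[W, R] with a = 6, b = 2.11.
= 6²·12 + 2.11²·37 + 2·6·2.11·8
= 432 + 164.7277 + 202.56 = 799.2877.

Var(V) = 799.2877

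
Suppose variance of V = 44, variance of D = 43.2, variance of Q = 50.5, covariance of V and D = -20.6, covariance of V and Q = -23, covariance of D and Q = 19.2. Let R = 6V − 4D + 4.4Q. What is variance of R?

variance of R = a²·variance of V + b²·variance of D + c²·variance of Q + 2ab·covariance of V and D + 2ac·covariance of V and Q + 2bc·covariance of D and Q, with a = 6, b = -4, c = 4.4.
= 1584 + 691.2 + 977.68 + 988.8 + (-1214.4) + (-675.84)
= 2351.44.

variance of R = 2351.44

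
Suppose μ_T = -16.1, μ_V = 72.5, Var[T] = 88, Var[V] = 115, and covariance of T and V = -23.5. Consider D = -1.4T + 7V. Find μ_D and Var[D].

μ_D = 530.04, Var[D] = 6268.08

μ_D = (-1.4)·μ_T + 7·μ_V = (-1.4)·(-16.1) + 7·72.5 = 530.04.
Var[D] = a²·Var[T] + b²·Var[V] + 2ab·covariance of T and V with a = -1.4, b = 7.
= (-1.4)²·88 + 7²·115 + 2·(-1.4)·7·(-23.5)
= 172.48 + 5635 + 460.6 = 6268.08.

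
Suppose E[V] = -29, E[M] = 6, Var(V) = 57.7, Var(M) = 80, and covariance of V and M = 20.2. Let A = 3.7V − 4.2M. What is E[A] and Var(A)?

E[A] = 3.7·E[V] + (-4.2)·E[M] = 3.7·(-29) + (-4.2)·6 = -132.5.
Var(A) = a²·Var(V) + b²·Var(M) + 2ab·covariance of V and M with a = 3.7, b = -4.2.
= 3.7²·57.7 + (-4.2)²·80 + 2·3.7·(-4.2)·20.2
= 789.913 + 1411.2 + (-627.816) = 1573.297.

E[A] = -132.5, Var(A) = 1573.297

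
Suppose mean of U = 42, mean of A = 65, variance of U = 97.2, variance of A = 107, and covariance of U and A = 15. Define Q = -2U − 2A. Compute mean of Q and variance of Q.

mean of Q = (-2)·mean of U + (-2)·mean of A = (-2)·42 + (-2)·65 = -214.
variance of Q = a²·variance of U + b²·variance of A + 2ab·covariance of U and A with a = -2, b = -2.
= (-2)²·97.2 + (-2)²·107 + 2·(-2)·(-2)·15
= 388.8 + 428 + 120 = 936.8.

mean of Q = -214, variance of Q = 936.8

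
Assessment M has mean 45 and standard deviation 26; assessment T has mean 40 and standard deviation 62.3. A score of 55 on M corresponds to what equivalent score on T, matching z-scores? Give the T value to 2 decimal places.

z = (55 − 45)/26 ≈ 0.3846.
T = 40 + z·62.3 = 40 + (55 − 45)·62.3/26 ≈ 63.96.

T = 63.96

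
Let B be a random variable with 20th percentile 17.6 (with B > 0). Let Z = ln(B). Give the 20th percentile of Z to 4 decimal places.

ln(B) is increasing, so P_{20}(Z) = g(P_{20}(B)) ≈ 2.8679.

20th percentile of Z = 2.8679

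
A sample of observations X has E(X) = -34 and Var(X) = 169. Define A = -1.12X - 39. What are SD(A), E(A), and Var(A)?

SD(A) = 14.56, E(A) = -0.92, Var(A) = 211.9936

A = -1.12X - 39 is linear with a = -1.12, b = -39.
SD(X) = √169 = 13.
SD(A) = |a|·SD(X) = |-1.12|·13 = 14.56.
E(A) = a·E(X) + b = (-1.12)·(-34) + (-39) = -0.92.
Var(A) = a²·Var(X) = (-1.12)²·169 = 211.9936 (the additive constant -39 does not affect variance).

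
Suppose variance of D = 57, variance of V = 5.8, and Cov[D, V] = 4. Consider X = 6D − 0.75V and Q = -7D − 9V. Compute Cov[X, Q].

Cov[X, Q] = -2549.85

By bilinearity, Cov[X, Q] = ac·variance of D + bd·variance of V + (ad+bc)·Cov[D, V], with a=6, b=-0.75, c=-7, d=-9.
ac·variance of D = 6·(-7)·57 = -2394
bd·variance of V = (-0.75)·(-9)·5.8 = 39.15
(ad+bc)·Cov[D, V] = (-48.75)·4 = -195
Cov[X, Q] = -2394 + 39.15 + (-195) = -2549.85.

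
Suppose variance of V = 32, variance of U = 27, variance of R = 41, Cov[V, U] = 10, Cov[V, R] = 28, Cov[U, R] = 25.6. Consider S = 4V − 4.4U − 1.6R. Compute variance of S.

variance of S = 789.728

variance of S = a²·variance of V + b²·variance of U + c²·variance of R + 2ab·Cov[V, U] + 2ac·Cov[V, R] + 2bc·Cov[U, R], with a = 4, b = -4.4, c = -1.6.
= 512 + 522.72 + 104.96 + (-352) + (-358.4) + 360.448
= 789.728.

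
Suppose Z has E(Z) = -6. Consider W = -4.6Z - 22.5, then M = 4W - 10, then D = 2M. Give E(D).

E(W) = (-4.6)·(-6) + (-22.5) = 5.1.
E(M) = 4·5.1 + (-10) = 10.4.
E(D) = 2·10.4 = 20.8.

E(D) = 20.8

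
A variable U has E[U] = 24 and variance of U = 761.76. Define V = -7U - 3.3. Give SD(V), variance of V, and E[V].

SD(V) = 193.2, variance of V = 37326.24, E[V] = -171.3

V = -7U - 3.3 is linear with a = -7, b = -3.3.
SD(U) = √761.76 = 27.6.
SD(V) = |a|·SD(U) = |-7|·27.6 = 193.2.
variance of V = a²·variance of U = (-7)²·761.76 = 37326.24 (the additive constant -3.3 does not affect variance).
E[V] = a·E[U] + b = (-7)·24 + (-3.3) = -171.3.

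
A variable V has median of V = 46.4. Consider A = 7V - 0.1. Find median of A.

median of A = 324.7

A linear map preserves order up to sign, so median of A = a·median of V + b = 7·46.4 + (-0.1) = 324.7.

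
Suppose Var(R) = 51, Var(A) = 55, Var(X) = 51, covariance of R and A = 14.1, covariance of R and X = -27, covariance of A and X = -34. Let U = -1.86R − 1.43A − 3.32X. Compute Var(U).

Var(U) = 269.76026

Var(U) = a²·Var(R) + b²·Var(A) + c²·Var(X) + 2ab·covariance of R and A + 2ac·covariance of R and X + 2bc·covariance of A and X, with a = -1.86, b = -1.43, c = -3.32.
= 176.4396 + 112.4695 + 562.1424 + 75.00636 + (-333.4608) + (-322.8368)
= 269.76026.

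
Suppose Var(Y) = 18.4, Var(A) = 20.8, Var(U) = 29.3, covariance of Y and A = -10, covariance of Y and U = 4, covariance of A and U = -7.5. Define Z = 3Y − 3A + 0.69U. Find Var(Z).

Var(Z) = a²·Var(Y) + b²·Var(A) + c²·Var(U) + 2ab·covariance of Y and A + 2ac·covariance of Y and U + 2bc·covariance of A and U, with a = 3, b = -3, c = 0.69.
= 165.6 + 187.2 + 13.94973 + 180 + 16.56 + 31.05
= 594.35973.

Var(Z) = 594.35973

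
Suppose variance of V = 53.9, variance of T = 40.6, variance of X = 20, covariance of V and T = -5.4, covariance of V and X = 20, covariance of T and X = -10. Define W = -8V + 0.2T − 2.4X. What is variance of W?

variance of W = a²·variance of V + b²·variance of T + c²·variance of X + 2ab·covariance of V and T + 2ac·covariance of V and X + 2bc·covariance of T and X, with a = -8, b = 0.2, c = -2.4.
= 3449.6 + 1.624 + 115.2 + 17.28 + 768 + 9.6
= 4361.304.

variance of W = 4361.304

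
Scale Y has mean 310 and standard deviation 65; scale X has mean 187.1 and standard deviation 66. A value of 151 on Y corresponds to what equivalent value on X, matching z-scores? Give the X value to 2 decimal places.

X = 25.65

z = (151 − 310)/65 ≈ -2.4462.
X = 187.1 + z·66 = 187.1 + (151 − 310)·66/65 ≈ 25.65.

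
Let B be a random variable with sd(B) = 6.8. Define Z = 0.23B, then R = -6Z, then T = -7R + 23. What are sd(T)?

sd(T) = 65.688

sd(Z) = |0.23|·6.8 = 1.564.
sd(R) = |-6|·1.564 = 9.384.
sd(T) = |-7|·9.384 = 65.688.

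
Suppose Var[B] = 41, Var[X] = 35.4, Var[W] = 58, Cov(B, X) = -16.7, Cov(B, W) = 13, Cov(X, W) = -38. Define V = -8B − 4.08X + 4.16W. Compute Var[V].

Var[V] = 3551.48416

Var[V] = a²·Var[B] + b²·Var[X] + c²·Var[W] + 2ab·Cov(B, X) + 2ac·Cov(B, W) + 2bc·Cov(X, W), with a = -8, b = -4.08, c = 4.16.
= 2624 + 589.28256 + 1003.7248 + (-1090.176) + (-865.28) + 1289.9328
= 3551.48416.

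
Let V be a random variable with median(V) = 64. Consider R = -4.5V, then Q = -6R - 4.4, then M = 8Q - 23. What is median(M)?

median(R) = (-4.5)·64 = -288.
median(Q) = (-6)·(-288) + (-4.4) = 1723.6.
median(M) = 8·1723.6 + (-23) = 13765.8.

median(M) = 13765.8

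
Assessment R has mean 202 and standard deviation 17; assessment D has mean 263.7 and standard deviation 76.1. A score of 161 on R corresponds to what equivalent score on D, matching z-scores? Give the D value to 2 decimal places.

D = 80.16

z = (161 − 202)/17 ≈ -2.4118.
D = 263.7 + z·76.1 = 263.7 + (161 − 202)·76.1/17 ≈ 80.16.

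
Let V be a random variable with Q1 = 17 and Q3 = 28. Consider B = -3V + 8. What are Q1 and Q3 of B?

a = -3 < 0 reverses order: Q1(B) comes from Q3(V), Q3(B) from Q1(V).
Q1(B) = (-3)·28 + 8 = -76; Q3(B) = (-3)·17 + 8 = -43.

Q1(B) = -76, Q3(B) = -43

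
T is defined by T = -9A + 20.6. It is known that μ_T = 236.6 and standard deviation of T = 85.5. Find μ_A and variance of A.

μ_A = -24, variance of A = 90.25

From T = -9A + 20.6: μ_T = a·μ_A + b, so μ_A = (μ_T − b)/a = (236.6 − 20.6)/(-9) = -24.
variance of T = 85.5² = 7310.25.
variance of T = a²·variance of A, so variance of A = 7310.25/(-9)² = 90.25.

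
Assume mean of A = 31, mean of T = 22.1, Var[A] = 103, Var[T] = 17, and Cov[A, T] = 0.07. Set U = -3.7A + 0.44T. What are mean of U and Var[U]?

mean of U = (-3.7)·mean of A + 0.44·mean of T = (-3.7)·31 + 0.44·22.1 = -104.976.
Var[U] = a²·Var[A] + b²·Var[T] + 2ab·Cov[A, T] with a = -3.7, b = 0.44.
= (-3.7)²·103 + 0.44²·17 + 2·(-3.7)·0.44·0.07
= 1410.07 + 3.2912 + (-0.22792) = 1413.13328.

mean of U = -104.976, Var[U] = 1413.13328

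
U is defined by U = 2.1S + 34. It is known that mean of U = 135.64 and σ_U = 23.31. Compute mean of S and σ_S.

mean of S = 48.4, σ_S = 11.1

From U = 2.1S + 34: mean of U = a·mean of S + b, so mean of S = (mean of U − b)/a = (135.64 − 34)/2.1 = 48.4.
σ_U = |a|·σ_S, so σ_S = 23.31/|2.1| = 11.1.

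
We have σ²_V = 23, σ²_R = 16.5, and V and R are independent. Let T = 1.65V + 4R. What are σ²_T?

σ²_T = a²·σ²_V + b²·σ²_R + 2ab·Cov[V, R] with a = 1.65, b = 4.
Independence gives Cov[V, R] = 0.
= 1.65²·23 + 4²·16.5 + 2·1.65·4·0
= 62.6175 + 264 + 0 = 326.6175.

σ²_T = 326.6175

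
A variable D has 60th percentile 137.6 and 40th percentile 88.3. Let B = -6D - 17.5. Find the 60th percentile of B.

Since a = -6 < 0 the transformation is decreasing, reversing order: the 60th percentile of B corresponds to the 40th percentile of D.
So P_{60}(B) = a·P_{40}(D) + b = (-6)·88.3 + (-17.5) = -547.3.

60th percentile of B = -547.3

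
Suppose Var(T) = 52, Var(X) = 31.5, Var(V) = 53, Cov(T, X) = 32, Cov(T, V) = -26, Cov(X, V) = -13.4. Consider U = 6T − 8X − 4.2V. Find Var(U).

Var(U) = a²·Var(T) + b²·Var(X) + c²·Var(V) + 2ab·Cov(T, X) + 2ac·Cov(T, V) + 2bc·Cov(X, V), with a = 6, b = -8, c = -4.2.
= 1872 + 2016 + 934.92 + (-3072) + 1310.4 + (-900.48)
= 2160.84.

Var(U) = 2160.84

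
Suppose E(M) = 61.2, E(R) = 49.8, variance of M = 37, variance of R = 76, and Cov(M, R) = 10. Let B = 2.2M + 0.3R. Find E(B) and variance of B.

E(B) = 149.58, variance of B = 199.12

E(B) = 2.2·E(M) + 0.3·E(R) = 2.2·61.2 + 0.3·49.8 = 149.58.
variance of B = a²·variance of M + b²·variance of R + 2ab·Cov(M, R) with a = 2.2, b = 0.3.
= 2.2²·37 + 0.3²·76 + 2·2.2·0.3·10
= 179.08 + 6.84 + 13.2 = 199.12.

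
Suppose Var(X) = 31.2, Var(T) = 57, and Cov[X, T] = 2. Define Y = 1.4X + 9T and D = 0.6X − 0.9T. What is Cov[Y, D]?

By bilinearity, Cov[Y, D] = ac·Var(X) + bd·Var(T) + (ad+bc)·Cov[X, T], with a=1.4, b=9, c=0.6, d=-0.9.
ac·Var(X) = 1.4·0.6·31.2 = 26.208
bd·Var(T) = 9·(-0.9)·57 = -461.7
(ad+bc)·Cov[X, T] = (4.14)·2 = 8.28
Cov[Y, D] = 26.208 + (-461.7) + 8.28 = -427.212.

Cov[Y, D] = -427.212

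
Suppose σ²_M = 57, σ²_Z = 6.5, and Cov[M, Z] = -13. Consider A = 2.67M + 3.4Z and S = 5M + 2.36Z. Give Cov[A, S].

Cov[A, S] = 510.1904

By bilinearity, Cov[A, S] = ac·σ²_M + bd·σ²_Z + (ad+bc)·Cov[M, Z], with a=2.67, b=3.4, c=5, d=2.36.
ac·σ²_M = 2.67·5·57 = 760.95
bd·σ²_Z = 3.4·2.36·6.5 = 52.156
(ad+bc)·Cov[M, Z] = (23.3012)·(-13) = -302.9156
Cov[A, S] = 760.95 + 52.156 + (-302.9156) = 510.1904.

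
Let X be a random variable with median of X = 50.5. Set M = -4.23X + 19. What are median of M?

A linear map preserves order up to sign, so median of M = a·median of X + b = (-4.23)·50.5 + 19 = -194.615.

median of M = -194.615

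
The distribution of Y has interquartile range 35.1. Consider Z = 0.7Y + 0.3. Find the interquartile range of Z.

IQR(Z) = 24.57

Under Z = aY + b, IQR(Z) = |a|·IQR(Y) = |0.7|·35.1 = 24.57 (shifts cancel; spread scales by |a|).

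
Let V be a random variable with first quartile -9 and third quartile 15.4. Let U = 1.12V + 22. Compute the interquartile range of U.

IQR(U) = 27.328

IQR of V = Q3 − Q1 = 15.4 − (-9) = 24.4.
Under U = aV + b, IQR(U) = |a|·IQR(V) = |1.12|·24.4 = 27.328 (shifts cancel; spread scales by |a|).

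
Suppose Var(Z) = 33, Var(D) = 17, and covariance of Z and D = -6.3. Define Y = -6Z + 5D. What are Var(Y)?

Var(Y) = 1991

Var(Y) = a²·Var(Z) + b²·Var(D) + 2ab·covariance of Z and D with a = -6, b = 5.
= (-6)²·33 + 5²·17 + 2·(-6)·5·(-6.3)
= 1188 + 425 + 378 = 1991.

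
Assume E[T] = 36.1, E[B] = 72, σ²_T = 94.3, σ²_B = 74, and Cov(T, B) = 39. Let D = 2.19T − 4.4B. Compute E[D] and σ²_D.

E[D] = 2.19·E[T] + (-4.4)·E[B] = 2.19·36.1 + (-4.4)·72 = -237.741.
σ²_D = a²·σ²_T + b²·σ²_B + 2ab·Cov(T, B) with a = 2.19, b = -4.4.
= 2.19²·94.3 + (-4.4)²·74 + 2·2.19·(-4.4)·39
= 452.27223 + 1432.64 + (-751.608) = 1133.30423.

E[D] = -237.741, σ²_D = 1133.30423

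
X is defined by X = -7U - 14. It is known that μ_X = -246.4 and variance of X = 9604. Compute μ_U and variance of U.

From X = -7U - 14: μ_X = a·μ_U + b, so μ_U = (μ_X − b)/a = (-246.4 − (-14))/(-7) = 33.2.
variance of X = a²·variance of U, so variance of U = 9604/(-7)² = 196.

μ_U = 33.2, variance of U = 196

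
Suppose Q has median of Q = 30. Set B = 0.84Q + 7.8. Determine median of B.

A linear map preserves order up to sign, so median of B = a·median of Q + b = 0.84·30 + 7.8 = 33.

median of B = 33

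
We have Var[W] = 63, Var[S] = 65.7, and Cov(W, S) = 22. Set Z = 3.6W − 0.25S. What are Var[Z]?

Var[Z] = a²·Var[W] + b²·Var[S] + 2ab·Cov(W, S) with a = 3.6, b = -0.25.
= 3.6²·63 + (-0.25)²·65.7 + 2·3.6·(-0.25)·22
= 816.48 + 4.10625 + (-39.6) = 780.98625.

Var[Z] = 780.98625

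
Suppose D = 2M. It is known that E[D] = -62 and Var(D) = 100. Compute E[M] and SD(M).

E[M] = -31, SD(M) = 5

From D = 2M: E[D] = a·E[M] + b, so E[M] = (E[D] − b)/a = (-62 − 0)/2 = -31.
SD(D) = √100 = 10.
SD(D) = |a|·SD(M), so SD(M) = 10/|2| = 5.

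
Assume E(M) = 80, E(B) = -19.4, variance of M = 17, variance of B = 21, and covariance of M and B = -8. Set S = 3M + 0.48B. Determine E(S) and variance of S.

E(S) = 3·E(M) + 0.48·E(B) = 3·80 + 0.48·(-19.4) = 230.688.
variance of S = a²·variance of M + b²·variance of B + 2ab·covariance of M and B with a = 3, b = 0.48.
= 3²·17 + 0.48²·21 + 2·3·0.48·(-8)
= 153 + 4.8384 + (-23.04) = 134.7984.

E(S) = 230.688, variance of S = 134.7984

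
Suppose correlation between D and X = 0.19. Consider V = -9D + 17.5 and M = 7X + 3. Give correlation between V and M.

Linear rescalings preserve |correlation|; the slopes -9 and 7 have opposite signs, so the correlation flips sign: correlation between V and M = −correlation between D and X = -0.19.

correlation between V and M = -0.19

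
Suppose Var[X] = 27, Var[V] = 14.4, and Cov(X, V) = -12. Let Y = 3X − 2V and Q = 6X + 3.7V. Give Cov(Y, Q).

By bilinearity, Cov(Y, Q) = ac·Var[X] + bd·Var[V] + (ad+bc)·Cov(X, V), with a=3, b=-2, c=6, d=3.7.
ac·Var[X] = 3·6·27 = 486
bd·Var[V] = (-2)·3.7·14.4 = -106.56
(ad+bc)·Cov(X, V) = (-0.9)·(-12) = 10.8
Cov(Y, Q) = 486 + (-106.56) + 10.8 = 390.24.

Cov(Y, Q) = 390.24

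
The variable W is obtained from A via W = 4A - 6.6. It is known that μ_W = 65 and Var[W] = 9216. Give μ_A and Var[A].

μ_A = 17.9, Var[A] = 576

From W = 4A - 6.6: μ_W = a·μ_A + b, so μ_A = (μ_W − b)/a = (65 − (-6.6))/4 = 17.9.
Var[W] = a²·Var[A], so Var[A] = 9216/4² = 576.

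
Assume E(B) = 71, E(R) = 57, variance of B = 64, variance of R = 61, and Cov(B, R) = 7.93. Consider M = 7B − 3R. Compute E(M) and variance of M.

E(M) = 326, variance of M = 3351.94

E(M) = 7·E(B) + (-3)·E(R) = 7·71 + (-3)·57 = 326.
variance of M = a²·variance of B + b²·variance of R + 2ab·Cov(B, R) with a = 7, b = -3.
= 7²·64 + (-3)²·61 + 2·7·(-3)·7.93
= 3136 + 549 + (-333.06) = 3351.94.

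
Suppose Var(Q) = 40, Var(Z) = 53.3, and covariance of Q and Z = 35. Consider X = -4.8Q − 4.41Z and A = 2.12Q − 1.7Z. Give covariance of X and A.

covariance of X and A = -49.0719

By bilinearity, covariance of X and A = ac·Var(Q) + bd·Var(Z) + (ad+bc)·covariance of Q and Z, with a=-4.8, b=-4.41, c=2.12, d=-1.7.
ac·Var(Q) = (-4.8)·2.12·40 = -407.04
bd·Var(Z) = (-4.41)·(-1.7)·53.3 = 399.5901
(ad+bc)·covariance of Q and Z = (-1.1892)·35 = -41.622
covariance of X and A = -407.04 + 399.5901 + (-41.622) = -49.0719.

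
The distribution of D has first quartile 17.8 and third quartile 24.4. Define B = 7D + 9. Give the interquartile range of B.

IQR(B) = 46.2

IQR of D = Q3 − Q1 = 24.4 − 17.8 = 6.6.
Under B = aD + b, IQR(B) = |a|·IQR(D) = |7|·6.6 = 46.2 (shifts cancel; spread scales by |a|).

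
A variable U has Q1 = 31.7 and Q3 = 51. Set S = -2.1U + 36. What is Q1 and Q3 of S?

a = -2.1 < 0 reverses order: Q1(S) comes from Q3(U), Q3(S) from Q1(U).
Q1(S) = (-2.1)·51 + 36 = -71.1; Q3(S) = (-2.1)·31.7 + 36 = -30.57.

Q1(S) = -71.1, Q3(S) = -30.57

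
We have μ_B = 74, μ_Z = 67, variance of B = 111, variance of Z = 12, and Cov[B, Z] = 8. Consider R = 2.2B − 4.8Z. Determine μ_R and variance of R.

μ_R = 2.2·μ_B + (-4.8)·μ_Z = 2.2·74 + (-4.8)·67 = -158.8.
variance of R = a²·variance of B + b²·variance of Z + 2ab·Cov[B, Z] with a = 2.2, b = -4.8.
= 2.2²·111 + (-4.8)²·12 + 2·2.2·(-4.8)·8
= 537.24 + 276.48 + (-168.96) = 644.76.

μ_R = -158.8, variance of R = 644.76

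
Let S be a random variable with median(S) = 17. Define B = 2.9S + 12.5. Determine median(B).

median(B) = 61.8

A linear map preserves order up to sign, so median(B) = a·median(S) + b = 2.9·17 + 12.5 = 61.8.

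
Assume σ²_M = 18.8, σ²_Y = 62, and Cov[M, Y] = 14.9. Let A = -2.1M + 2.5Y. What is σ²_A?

σ²_A = 313.958

σ²_A = a²·σ²_M + b²·σ²_Y + 2ab·Cov[M, Y] with a = -2.1, b = 2.5.
= (-2.1)²·18.8 + 2.5²·62 + 2·(-2.1)·2.5·14.9
= 82.908 + 387.5 + (-156.45) = 313.958.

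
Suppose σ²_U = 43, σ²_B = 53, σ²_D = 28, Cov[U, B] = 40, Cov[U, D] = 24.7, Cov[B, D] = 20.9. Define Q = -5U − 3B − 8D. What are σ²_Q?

σ²_Q = a²·σ²_U + b²·σ²_B + c²·σ²_D + 2ab·Cov[U, B] + 2ac·Cov[U, D] + 2bc·Cov[B, D], with a = -5, b = -3, c = -8.
= 1075 + 477 + 1792 + 1200 + 1976 + 1003.2
= 7523.2.

σ²_Q = 7523.2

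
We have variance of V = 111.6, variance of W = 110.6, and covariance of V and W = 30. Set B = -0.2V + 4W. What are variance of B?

variance of B = 1726.064

variance of B = a²·variance of V + b²·variance of W + 2ab·covariance of V and W with a = -0.2, b = 4.
= (-0.2)²·111.6 + 4²·110.6 + 2·(-0.2)·4·30
= 4.464 + 1769.6 + (-48) = 1726.064.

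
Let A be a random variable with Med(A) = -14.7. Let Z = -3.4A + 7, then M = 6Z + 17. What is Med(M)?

Med(M) = 358.88

Med(Z) = (-3.4)·(-14.7) + 7 = 56.98.
Med(M) = 6·56.98 + 17 = 358.88.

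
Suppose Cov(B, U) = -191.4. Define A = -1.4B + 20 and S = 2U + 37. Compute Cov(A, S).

Cov(A, S) = 535.92

Cov(A, S) = a·c·Cov(B, U) = (-1.4)·2·(-191.4) = 535.92. Additive constants drop out.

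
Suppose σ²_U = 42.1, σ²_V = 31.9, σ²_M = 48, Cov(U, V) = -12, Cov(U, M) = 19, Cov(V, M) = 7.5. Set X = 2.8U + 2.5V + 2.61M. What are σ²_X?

σ²_X = a²·σ²_U + b²·σ²_V + c²·σ²_M + 2ab·Cov(U, V) + 2ac·Cov(U, M) + 2bc·Cov(V, M), with a = 2.8, b = 2.5, c = 2.61.
= 330.064 + 199.375 + 326.9808 + (-168) + 277.704 + 97.875
= 1063.9988.

σ²_X = 1063.9988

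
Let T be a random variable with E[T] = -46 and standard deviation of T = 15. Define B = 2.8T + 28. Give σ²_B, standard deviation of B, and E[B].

B = 2.8T + 28 is linear with a = 2.8, b = 28.
σ²_T = 15² = 225.
σ²_B = a²·σ²_T = 2.8²·225 = 1764 (the additive constant 28 does not affect variance).
standard deviation of B = |a|·standard deviation of T = |2.8|·15 = 42.
E[B] = a·E[T] + b = 2.8·(-46) + 28 = -100.8.

σ²_B = 1764, standard deviation of B = 42, E[B] = -100.8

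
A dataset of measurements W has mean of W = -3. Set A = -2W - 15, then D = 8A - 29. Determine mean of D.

mean of D = -101

mean of A = (-2)·(-3) + (-15) = -9.
mean of D = 8·(-9) + (-29) = -101.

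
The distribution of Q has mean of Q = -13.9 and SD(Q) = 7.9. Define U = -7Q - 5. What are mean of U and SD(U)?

mean of U = 92.3, SD(U) = 55.3

U = -7Q - 5 is linear with a = -7, b = -5.
mean of U = a·mean of Q + b = (-7)·(-13.9) + (-5) = 92.3.
SD(U) = |a|·SD(Q) = |-7|·7.9 = 55.3.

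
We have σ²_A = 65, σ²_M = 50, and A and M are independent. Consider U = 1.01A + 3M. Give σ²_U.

σ²_U = a²·σ²_A + b²·σ²_M + 2ab·Cov(A, M) with a = 1.01, b = 3.
Independence gives Cov(A, M) = 0.
= 1.01²·65 + 3²·50 + 2·1.01·3·0
= 66.3065 + 450 + 0 = 516.3065.

σ²_U = 516.3065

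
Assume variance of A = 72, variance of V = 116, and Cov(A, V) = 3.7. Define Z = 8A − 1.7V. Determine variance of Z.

variance of Z = 4842.6

variance of Z = a²·variance of A + b²·variance of V + 2ab·Cov(A, V) with a = 8, b = -1.7.
= 8²·72 + (-1.7)²·116 + 2·8·(-1.7)·3.7
= 4608 + 335.24 + (-100.64) = 4842.6.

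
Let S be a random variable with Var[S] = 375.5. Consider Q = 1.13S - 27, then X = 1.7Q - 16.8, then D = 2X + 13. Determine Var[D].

Var[D] = 5542.741982

Var[Q] = 1.13²·375.5 = 479.47595.
Var[X] = 1.7²·479.47595 = 1385.6854955.
Var[D] = 2²·1385.6854955 = 5542.741982.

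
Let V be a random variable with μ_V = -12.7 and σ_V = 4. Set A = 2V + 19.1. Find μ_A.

μ_A = -6.3

A = 2V + 19.1 is linear with a = 2, b = 19.1.
μ_A = a·μ_V + b = 2·(-12.7) + 19.1 = -6.3.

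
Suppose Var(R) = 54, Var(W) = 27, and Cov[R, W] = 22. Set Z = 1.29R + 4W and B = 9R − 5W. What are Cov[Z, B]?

Cov[Z, B] = 737.04

By bilinearity, Cov[Z, B] = ac·Var(R) + bd·Var(W) + (ad+bc)·Cov[R, W], with a=1.29, b=4, c=9, d=-5.
ac·Var(R) = 1.29·9·54 = 626.94
bd·Var(W) = 4·(-5)·27 = -540
(ad+bc)·Cov[R, W] = (29.55)·22 = 650.1
Cov[Z, B] = 626.94 + (-540) + 650.1 = 737.04.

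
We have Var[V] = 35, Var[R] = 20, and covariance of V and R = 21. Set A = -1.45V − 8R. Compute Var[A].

Var[A] = 1840.7875

Var[A] = a²·Var[V] + b²·Var[R] + 2ab·covariance of V and R with a = -1.45, b = -8.
= (-1.45)²·35 + (-8)²·20 + 2·(-1.45)·(-8)·21
= 73.5875 + 1280 + 487.2 = 1840.7875.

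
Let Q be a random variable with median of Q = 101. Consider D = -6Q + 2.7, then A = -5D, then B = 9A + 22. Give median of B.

median of D = (-6)·101 + 2.7 = -603.3.
median of A = (-5)·(-603.3) = 3016.5.
median of B = 9·3016.5 + 22 = 27170.5.

median of B = 27170.5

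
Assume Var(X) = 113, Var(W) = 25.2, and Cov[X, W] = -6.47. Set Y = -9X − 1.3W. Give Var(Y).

Var(Y) = a²·Var(X) + b²·Var(W) + 2ab·Cov[X, W] with a = -9, b = -1.3.
= (-9)²·113 + (-1.3)²·25.2 + 2·(-9)·(-1.3)·(-6.47)
= 9153 + 42.588 + (-151.398) = 9044.19.

Var(Y) = 9044.19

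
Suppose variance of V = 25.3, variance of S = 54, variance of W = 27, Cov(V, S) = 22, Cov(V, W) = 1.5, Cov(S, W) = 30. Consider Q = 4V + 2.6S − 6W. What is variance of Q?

variance of Q = 1191.44

variance of Q = a²·variance of V + b²·variance of S + c²·variance of W + 2ab·Cov(V, S) + 2ac·Cov(V, W) + 2bc·Cov(S, W), with a = 4, b = 2.6, c = -6.
= 404.8 + 365.04 + 972 + 457.6 + (-72) + (-936)
= 1191.44.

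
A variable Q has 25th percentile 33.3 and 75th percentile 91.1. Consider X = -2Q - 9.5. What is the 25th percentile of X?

25th percentile of X = -191.7

Since a = -2 < 0 the transformation is decreasing, reversing order: the 25th percentile of X corresponds to the 75th percentile of Q.
So P_{25}(X) = a·P_{75}(Q) + b = (-2)·91.1 + (-9.5) = -191.7.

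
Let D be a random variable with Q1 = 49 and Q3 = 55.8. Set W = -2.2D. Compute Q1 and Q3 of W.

Q1(W) = -122.76, Q3(W) = -107.8

a = -2.2 < 0 reverses order: Q1(W) comes from Q3(D), Q3(W) from Q1(D).
Q1(W) = (-2.2)·55.8 = -122.76; Q3(W) = (-2.2)·49 = -107.8.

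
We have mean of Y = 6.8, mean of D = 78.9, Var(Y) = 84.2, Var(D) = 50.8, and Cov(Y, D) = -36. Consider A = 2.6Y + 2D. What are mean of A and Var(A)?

mean of A = 175.48, Var(A) = 397.992

mean of A = 2.6·mean of Y + 2·mean of D = 2.6·6.8 + 2·78.9 = 175.48.
Var(A) = a²·Var(Y) + b²·Var(D) + 2ab·Cov(Y, D) with a = 2.6, b = 2.
= 2.6²·84.2 + 2²·50.8 + 2·2.6·2·(-36)
= 569.192 + 203.2 + (-374.4) = 397.992.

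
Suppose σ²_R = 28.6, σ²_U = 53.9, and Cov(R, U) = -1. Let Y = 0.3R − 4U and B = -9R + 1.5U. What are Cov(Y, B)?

Cov(Y, B) = -437.07

By bilinearity, Cov(Y, B) = ac·σ²_R + bd·σ²_U + (ad+bc)·Cov(R, U), with a=0.3, b=-4, c=-9, d=1.5.
ac·σ²_R = 0.3·(-9)·28.6 = -77.22
bd·σ²_U = (-4)·1.5·53.9 = -323.4
(ad+bc)·Cov(R, U) = (36.45)·(-1) = -36.45
Cov(Y, B) = -77.22 + (-323.4) + (-36.45) = -437.07.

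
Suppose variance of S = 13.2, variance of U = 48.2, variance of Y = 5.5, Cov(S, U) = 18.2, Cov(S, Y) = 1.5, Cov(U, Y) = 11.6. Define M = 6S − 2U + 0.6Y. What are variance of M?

variance of M = 216.14

variance of M = a²·variance of S + b²·variance of U + c²·variance of Y + 2ab·Cov(S, U) + 2ac·Cov(S, Y) + 2bc·Cov(U, Y), with a = 6, b = -2, c = 0.6.
= 475.2 + 192.8 + 1.98 + (-436.8) + 10.8 + (-27.84)
= 216.14.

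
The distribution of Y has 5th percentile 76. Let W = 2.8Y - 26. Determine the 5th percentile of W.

5th percentile of W = 186.8

Since a = 2.8 > 0 the transformation is increasing, so the 5th percentile of W = a·(P_{5} of Y) + b = 2.8·76 + (-26) = 186.8.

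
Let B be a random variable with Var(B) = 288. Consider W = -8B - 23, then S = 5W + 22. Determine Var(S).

Var(S) = 460800

Var(W) = (-8)²·288 = 18432.
Var(S) = 5²·18432 = 460800.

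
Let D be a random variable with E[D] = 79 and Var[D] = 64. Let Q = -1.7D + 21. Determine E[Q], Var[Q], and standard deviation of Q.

Q = -1.7D + 21 is linear with a = -1.7, b = 21.
E[Q] = a·E[D] + b = (-1.7)·79 + 21 = -113.3.
Var[Q] = a²·Var[D] = (-1.7)²·64 = 184.96 (the additive constant 21 does not affect variance).
standard deviation of D = √64 = 8.
standard deviation of Q = |a|·standard deviation of D = |-1.7|·8 = 13.6.

E[Q] = -113.3, Var[Q] = 184.96, standard deviation of Q = 13.6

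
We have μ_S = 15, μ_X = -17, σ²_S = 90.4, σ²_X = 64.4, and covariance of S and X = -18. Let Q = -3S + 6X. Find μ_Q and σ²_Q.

μ_Q = (-3)·μ_S + 6·μ_X = (-3)·15 + 6·(-17) = -147.
σ²_Q = a²·σ²_S + b²·σ²_X + 2ab·covariance of S and X with a = -3, b = 6.
= (-3)²·90.4 + 6²·64.4 + 2·(-3)·6·(-18)
= 813.6 + 2318.4 + 648 = 3780.

μ_Q = -147, σ²_Q = 3780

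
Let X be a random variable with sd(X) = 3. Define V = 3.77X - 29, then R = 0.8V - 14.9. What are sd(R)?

sd(R) = 9.048

sd(V) = |3.77|·3 = 11.31.
sd(R) = |0.8|·11.31 = 9.048.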